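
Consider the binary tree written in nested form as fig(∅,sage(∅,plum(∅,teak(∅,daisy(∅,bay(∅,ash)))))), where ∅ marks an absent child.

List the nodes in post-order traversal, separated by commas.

Post-order visits the left subtree, then the right subtree, then the node.
At fig: no left child.
At fig: go right to sage.
  At sage: no left child.
  At sage: go right to plum.
    At plum: no left child.
    At plum: go right to teak.
      At teak: no left child.
      At teak: go right to daisy.
        At daisy: no left child.
        At daisy: go right to bay.
          At bay: no left child.
          At bay: go right to ash.
            ash is a leaf — visit ash.
          Visit bay.
        Visit daisy.
      Visit teak.
    Visit plum.
  Visit sage.
Visit fig.

ash, bay, daisy, teak, plum, sage, fig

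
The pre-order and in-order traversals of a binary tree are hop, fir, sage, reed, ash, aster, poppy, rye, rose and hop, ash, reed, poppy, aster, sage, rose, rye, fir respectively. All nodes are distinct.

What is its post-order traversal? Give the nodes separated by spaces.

The first element of pre-order is the root; it splits in-order into left and right subtrees.
Root hop: left subtree has 0 nodes { }, right has 8 {ash, reed, poppy, aster, sage, rose, rye, fir}.
  Root fir: left subtree has 7 nodes {ash, reed, poppy, aster, sage, rose, rye}, right has 0 { }.
    Root sage: left subtree has 4 nodes {ash, reed, poppy, aster}, right has 2 {rose, rye}.
      Root reed: left subtree has 1 node {ash}, right has 2 {poppy, aster}.
        Root aster: left subtree has 1 node {poppy}, right has 0 { }.
      Root rye: left subtree has 1 node {rose}, right has 0 { }.

ash poppy aster reed rose rye sage fir hop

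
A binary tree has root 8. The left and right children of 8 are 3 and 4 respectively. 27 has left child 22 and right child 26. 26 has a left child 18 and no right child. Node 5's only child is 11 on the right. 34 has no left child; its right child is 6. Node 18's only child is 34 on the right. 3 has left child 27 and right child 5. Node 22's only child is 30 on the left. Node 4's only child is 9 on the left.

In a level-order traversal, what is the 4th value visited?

Level-order visits nodes level by level from the root, left to right within each level.
Level 0: 8
Level 1: 3, 4
Level 2: 27, 5, 9
Level 3: 22, 26, 11
Level 4: 30, 18
Level 5: 34
Level 6: 6
Full level-order sequence: 8, 3, 4, 27, 5, 9, 22, 26, 11, 30, 18, 34, 6.

27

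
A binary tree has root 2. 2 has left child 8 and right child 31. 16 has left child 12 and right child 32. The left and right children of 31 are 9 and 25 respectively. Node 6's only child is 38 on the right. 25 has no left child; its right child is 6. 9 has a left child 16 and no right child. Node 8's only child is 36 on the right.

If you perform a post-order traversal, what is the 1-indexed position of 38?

7

Post-order visits the left subtree, then the right subtree, then the node.
At 2: go left to 8.
  At 8: no left child.
  At 8: go right to 36.
    36 is a leaf — visit 36.
  Visit 8.
At 2: go right to 31.
  At 31: go left to 9.
    At 9: go left to 16.
      At 16: go left to 12.
        12 is a leaf — visit 12.
      At 16: go right to 32.
        32 is a leaf — visit 32.
      Visit 16.
    At 9: no right child.
    Visit 9.
  At 31: go right to 25.
    At 25: no left child.
    At 25: go right to 6.
      At 6: no left child.
      At 6: go right to 38.
        38 is a leaf — visit 38.
      Visit 6.
    Visit 25.
  Visit 31.
Visit 2.
Full post-order sequence: 36, 8, 12, 32, 16, 9, 38, 6, 25, 31, 2.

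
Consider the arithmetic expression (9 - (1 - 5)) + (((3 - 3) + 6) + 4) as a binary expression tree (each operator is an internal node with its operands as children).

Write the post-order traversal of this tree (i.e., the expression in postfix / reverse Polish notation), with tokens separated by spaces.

9 1 5 - - 3 3 - 6 + 4 + +

Post-order on an expression tree gives postfix notation: for each operator, emit left operand, right operand, then the operator.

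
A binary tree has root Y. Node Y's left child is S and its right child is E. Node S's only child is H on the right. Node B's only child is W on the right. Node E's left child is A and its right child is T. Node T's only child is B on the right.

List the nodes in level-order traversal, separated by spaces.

Y S E H A T B W

Level-order visits nodes level by level from the root, left to right within each level.
Level 0: Y
Level 1: S, E
Level 2: H, A, T
Level 3: B
Level 4: W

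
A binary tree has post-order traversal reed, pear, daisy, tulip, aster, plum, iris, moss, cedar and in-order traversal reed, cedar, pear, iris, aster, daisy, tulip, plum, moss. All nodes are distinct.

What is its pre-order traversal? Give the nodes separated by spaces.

cedar reed moss iris pear plum aster tulip daisy

The last element of post-order is the root; it splits in-order into left and right subtrees.
Root cedar: left subtree has 1 node {reed}, right has 7 {pear, iris, aster, daisy, tulip, plum, moss}.
  Root moss: left subtree has 6 nodes {pear, iris, aster, daisy, tulip, plum}, right has 0 { }.
    Root iris: left subtree has 1 node {pear}, right has 4 {aster, daisy, tulip, plum}.
      Root plum: left subtree has 3 nodes {aster, daisy, tulip}, right has 0 { }.
        Root aster: left subtree has 0 nodes { }, right has 2 {daisy, tulip}.
          Root tulip: left subtree has 1 node {daisy}, right has 0 { }.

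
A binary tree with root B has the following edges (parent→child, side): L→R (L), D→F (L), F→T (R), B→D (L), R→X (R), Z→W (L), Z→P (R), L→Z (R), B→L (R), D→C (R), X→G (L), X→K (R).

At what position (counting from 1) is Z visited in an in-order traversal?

12

In-order visits the left subtree, then the node, then the right subtree.
At B: go left to D.
  At D: go left to F.
    At F: no left child.
    Visit F.
    At F: go right to T.
      T is a leaf — visit T.
  Visit D.
  At D: go right to C.
    C is a leaf — visit C.
Visit B.
At B: go right to L.
  At L: go left to R.
    At R: no left child.
    Visit R.
    At R: go right to X.
      At X: go left to G.
        G is a leaf — visit G.
      Visit X.
      At X: go right to K.
        K is a leaf — visit K.
  Visit L.
  At L: go right to Z.
    At Z: go left to W.
      W is a leaf — visit W.
    Visit Z.
    At Z: go right to P.
      P is a leaf — visit P.
Full in-order sequence: F, T, D, C, B, R, G, X, K, L, W, Z, P.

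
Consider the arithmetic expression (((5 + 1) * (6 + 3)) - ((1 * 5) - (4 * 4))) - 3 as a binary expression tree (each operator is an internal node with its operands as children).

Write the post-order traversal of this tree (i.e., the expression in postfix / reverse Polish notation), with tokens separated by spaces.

5 1 + 6 3 + * 1 5 * 4 4 * - - 3 -

Post-order on an expression tree gives postfix notation: for each operator, emit left operand, right operand, then the operator.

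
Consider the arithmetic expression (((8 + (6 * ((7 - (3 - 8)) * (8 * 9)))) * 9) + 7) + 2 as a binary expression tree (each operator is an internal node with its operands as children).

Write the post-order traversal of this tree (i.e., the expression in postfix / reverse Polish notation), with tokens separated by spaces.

8 6 7 3 8 - - 8 9 * * * + 9 * 7 + 2 +

Post-order on an expression tree gives postfix notation: for each operator, emit left operand, right operand, then the operator.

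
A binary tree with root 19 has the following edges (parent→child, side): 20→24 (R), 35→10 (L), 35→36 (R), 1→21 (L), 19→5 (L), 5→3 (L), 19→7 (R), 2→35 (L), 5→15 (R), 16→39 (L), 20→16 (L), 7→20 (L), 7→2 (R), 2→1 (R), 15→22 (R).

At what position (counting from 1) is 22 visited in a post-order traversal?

Post-order visits the left subtree, then the right subtree, then the node.
At 19: go left to 5.
  At 5: go left to 3.
    3 is a leaf — visit 3.
  At 5: go right to 15.
    At 15: no left child.
    At 15: go right to 22.
      22 is a leaf — visit 22.
    Visit 15.
  Visit 5.
At 19: go right to 7.
  At 7: go left to 20.
    At 20: go left to 16.
      At 16: go left to 39.
        39 is a leaf — visit 39.
      At 16: no right child.
      Visit 16.
    At 20: go right to 24.
      24 is a leaf — visit 24.
    Visit 20.
  At 7: go right to 2.
    At 2: go left to 35.
      At 35: go left to 10.
        10 is a leaf — visit 10.
      At 35: go right to 36.
        36 is a leaf — visit 36.
      Visit 35.
    At 2: go right to 1.
      At 1: go left to 21.
        21 is a leaf — visit 21.
      At 1: no right child.
      Visit 1.
    Visit 2.
  Visit 7.
Visit 19.
Full post-order sequence: 3, 22, 15, 5, 39, 16, 24, 20, 10, 36, 35, 21, 1, 2, 7, 19.

2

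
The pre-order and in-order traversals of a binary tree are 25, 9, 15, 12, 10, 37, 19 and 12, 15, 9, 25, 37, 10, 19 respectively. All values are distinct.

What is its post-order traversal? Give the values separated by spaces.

The first element of pre-order is the root; it splits in-order into left and right subtrees.
Root 25: left subtree has 3 nodes {12, 15, 9}, right has 3 {37, 10, 19}.
  Root 9: left subtree has 2 nodes {12, 15}, right has 0 { }.
    Root 15: left subtree has 1 node {12}, right has 0 { }.
  Root 10: left subtree has 1 node {37}, right has 1 {19}.

12 15 9 37 19 10 25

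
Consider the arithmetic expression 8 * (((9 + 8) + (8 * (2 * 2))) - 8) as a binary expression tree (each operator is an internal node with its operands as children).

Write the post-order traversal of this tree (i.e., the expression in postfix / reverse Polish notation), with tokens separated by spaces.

8 9 8 + 8 2 2 * * + 8 - *

Post-order on an expression tree gives postfix notation: for each operator, emit left operand, right operand, then the operator.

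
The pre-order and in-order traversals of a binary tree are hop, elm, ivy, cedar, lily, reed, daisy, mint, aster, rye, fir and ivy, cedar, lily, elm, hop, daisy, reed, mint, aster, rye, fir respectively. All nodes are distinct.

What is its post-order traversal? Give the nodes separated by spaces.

lily cedar ivy elm daisy fir rye aster mint reed hop

The first element of pre-order is the root; it splits in-order into left and right subtrees.
Root hop: left subtree has 4 nodes {ivy, cedar, lily, elm}, right has 6 {daisy, reed, mint, aster, rye, fir}.
  Root elm: left subtree has 3 nodes {ivy, cedar, lily}, right has 0 { }.
    Root ivy: left subtree has 0 nodes { }, right has 2 {cedar, lily}.
      Root cedar: left subtree has 0 nodes { }, right has 1 {lily}.
  Root reed: left subtree has 1 node {daisy}, right has 4 {mint, aster, rye, fir}.
    Root mint: left subtree has 0 nodes { }, right has 3 {aster, rye, fir}.
      Root aster: left subtree has 0 nodes { }, right has 2 {rye, fir}.
        Root rye: left subtree has 0 nodes { }, right has 1 {fir}.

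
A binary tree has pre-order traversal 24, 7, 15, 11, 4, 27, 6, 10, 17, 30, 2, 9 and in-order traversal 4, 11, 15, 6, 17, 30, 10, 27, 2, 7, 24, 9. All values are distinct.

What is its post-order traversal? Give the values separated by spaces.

4 11 30 17 10 6 2 27 15 7 9 24

The first element of pre-order is the root; it splits in-order into left and right subtrees.
Root 24: left subtree has 10 nodes {4, 11, 15, 6, 17, 30, 10, 27, 2, 7}, right has 1 {9}.
  Root 7: left subtree has 9 nodes {4, 11, 15, 6, 17, 30, 10, 27, 2}, right has 0 { }.
    Root 15: left subtree has 2 nodes {4, 11}, right has 6 {6, 17, 30, 10, 27, 2}.
      Root 11: left subtree has 1 node {4}, right has 0 { }.
      Root 27: left subtree has 4 nodes {6, 17, 30, 10}, right has 1 {2}.
        Root 6: left subtree has 0 nodes { }, right has 3 {17, 30, 10}.
          Root 10: left subtree has 2 nodes {17, 30}, right has 0 { }.
            Root 17: left subtree has 0 nodes { }, right has 1 {30}.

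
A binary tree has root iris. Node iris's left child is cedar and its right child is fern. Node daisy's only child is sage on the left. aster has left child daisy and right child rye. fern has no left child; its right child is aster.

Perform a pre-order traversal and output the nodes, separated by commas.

Pre-order visits the node, then its left subtree, then its right subtree.
Visit iris.
At iris: go left to cedar.
  cedar is a leaf — visit cedar.
At iris: go right to fern.
  Visit fern.
  At fern: no left child.
  At fern: go right to aster.
    Visit aster.
    At aster: go left to daisy.
      Visit daisy.
      At daisy: go left to sage.
        sage is a leaf — visit sage.
      At daisy: no right child.
    At aster: go right to rye.
      rye is a leaf — visit rye.

iris, cedar, fern, aster, daisy, sage, rye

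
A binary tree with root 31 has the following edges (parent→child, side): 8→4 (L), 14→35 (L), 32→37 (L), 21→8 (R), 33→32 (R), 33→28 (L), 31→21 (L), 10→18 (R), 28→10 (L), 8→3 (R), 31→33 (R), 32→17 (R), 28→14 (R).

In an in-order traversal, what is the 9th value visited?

35

In-order visits the left subtree, then the node, then the right subtree.
At 31: go left to 21.
  At 21: no left child.
  Visit 21.
  At 21: go right to 8.
    At 8: go left to 4.
      4 is a leaf — visit 4.
    Visit 8.
    At 8: go right to 3.
      3 is a leaf — visit 3.
Visit 31.
At 31: go right to 33.
  At 33: go left to 28.
    At 28: go left to 10.
      At 10: no left child.
      Visit 10.
      At 10: go right to 18.
        18 is a leaf — visit 18.
    Visit 28.
    At 28: go right to 14.
      At 14: go left to 35.
        35 is a leaf — visit 35.
      Visit 14.
      At 14: no right child.
  Visit 33.
  At 33: go right to 32.
    At 32: go left to 37.
      37 is a leaf — visit 37.
    Visit 32.
    At 32: go right to 17.
      17 is a leaf — visit 17.
Full in-order sequence: 21, 4, 8, 3, 31, 10, 18, 28, 35, 14, 33, 37, 32, 17.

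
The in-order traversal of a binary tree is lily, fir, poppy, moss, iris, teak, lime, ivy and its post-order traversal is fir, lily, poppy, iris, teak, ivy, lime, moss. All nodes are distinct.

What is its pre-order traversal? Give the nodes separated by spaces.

The last element of post-order is the root; it splits in-order into left and right subtrees.
Root moss: left subtree has 3 nodes {lily, fir, poppy}, right has 4 {iris, teak, lime, ivy}.
  Root poppy: left subtree has 2 nodes {lily, fir}, right has 0 { }.
    Root lily: left subtree has 0 nodes { }, right has 1 {fir}.
  Root lime: left subtree has 2 nodes {iris, teak}, right has 1 {ivy}.
    Root teak: left subtree has 1 node {iris}, right has 0 { }.

moss poppy lily fir lime teak iris ivy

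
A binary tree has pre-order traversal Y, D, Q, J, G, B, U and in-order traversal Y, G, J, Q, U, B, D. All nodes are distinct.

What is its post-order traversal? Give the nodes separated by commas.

The first element of pre-order is the root; it splits in-order into left and right subtrees.
Root Y: left subtree has 0 nodes { }, right has 6 {G, J, Q, U, B, D}.
  Root D: left subtree has 5 nodes {G, J, Q, U, B}, right has 0 { }.
    Root Q: left subtree has 2 nodes {G, J}, right has 2 {U, B}.
      Root J: left subtree has 1 node {G}, right has 0 { }.
      Root B: left subtree has 1 node {U}, right has 0 { }.

G, J, U, B, Q, D, Y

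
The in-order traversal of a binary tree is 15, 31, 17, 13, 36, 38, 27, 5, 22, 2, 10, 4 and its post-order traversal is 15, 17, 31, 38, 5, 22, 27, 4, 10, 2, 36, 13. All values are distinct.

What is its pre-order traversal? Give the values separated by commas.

13, 31, 15, 17, 36, 2, 27, 38, 22, 5, 10, 4

The last element of post-order is the root; it splits in-order into left and right subtrees.
Root 13: left subtree has 3 nodes {15, 31, 17}, right has 8 {36, 38, 27, 5, 22, 2, 10, 4}.
  Root 31: left subtree has 1 node {15}, right has 1 {17}.
  Root 36: left subtree has 0 nodes { }, right has 7 {38, 27, 5, 22, 2, 10, 4}.
    Root 2: left subtree has 4 nodes {38, 27, 5, 22}, right has 2 {10, 4}.
      Root 27: left subtree has 1 node {38}, right has 2 {5, 22}.
        Root 22: left subtree has 1 node {5}, right has 0 { }.
      Root 10: left subtree has 0 nodes { }, right has 1 {4}.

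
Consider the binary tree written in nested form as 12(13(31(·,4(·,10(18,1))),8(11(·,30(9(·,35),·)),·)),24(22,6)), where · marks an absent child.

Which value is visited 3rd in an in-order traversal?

In-order visits the left subtree, then the node, then the right subtree.
At 12: go left to 13.
  At 13: go left to 31.
    At 31: no left child.
    Visit 31.
    At 31: go right to 4.
      At 4: no left child.
      Visit 4.
      At 4: go right to 10.
        At 10: go left to 18.
          18 is a leaf — visit 18.
        Visit 10.
        At 10: go right to 1.
          1 is a leaf — visit 1.
  Visit 13.
  At 13: go right to 8.
    At 8: go left to 11.
      At 11: no left child.
      Visit 11.
      At 11: go right to 30.
        At 30: go left to 9.
          At 9: no left child.
          Visit 9.
          At 9: go right to 35.
            35 is a leaf — visit 35.
        Visit 30.
        At 30: no right child.
    Visit 8.
    At 8: no right child.
Visit 12.
At 12: go right to 24.
  At 24: go left to 22.
    22 is a leaf — visit 22.
  Visit 24.
  At 24: go right to 6.
    6 is a leaf — visit 6.
Full in-order sequence: 31, 4, 18, 10, 1, 13, 11, 9, 35, 30, 8, 12, 22, 24, 6.

18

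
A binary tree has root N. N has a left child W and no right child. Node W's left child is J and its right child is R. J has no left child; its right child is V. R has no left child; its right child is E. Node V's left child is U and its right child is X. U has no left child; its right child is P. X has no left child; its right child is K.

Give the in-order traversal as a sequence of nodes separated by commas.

In-order visits the left subtree, then the node, then the right subtree.
At N: go left to W.
  At W: go left to J.
    At J: no left child.
    Visit J.
    At J: go right to V.
      At V: go left to U.
        At U: no left child.
        Visit U.
        At U: go right to P.
          P is a leaf — visit P.
      Visit V.
      At V: go right to X.
        At X: no left child.
        Visit X.
        At X: go right to K.
          K is a leaf — visit K.
  Visit W.
  At W: go right to R.
    At R: no left child.
    Visit R.
    At R: go right to E.
      E is a leaf — visit E.
Visit N.
At N: no right child.

J, U, P, V, X, K, W, R, E, N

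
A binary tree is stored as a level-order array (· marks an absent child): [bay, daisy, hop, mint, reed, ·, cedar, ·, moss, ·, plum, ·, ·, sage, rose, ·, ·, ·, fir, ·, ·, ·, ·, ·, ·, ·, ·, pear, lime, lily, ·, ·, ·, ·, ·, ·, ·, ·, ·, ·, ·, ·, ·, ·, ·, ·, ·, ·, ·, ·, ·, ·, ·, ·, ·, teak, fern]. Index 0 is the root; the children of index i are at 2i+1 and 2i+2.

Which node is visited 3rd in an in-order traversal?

In-order visits the left subtree, then the node, then the right subtree.
At bay: go left to daisy.
  At daisy: go left to mint.
    At mint: no left child.
    Visit mint.
    At mint: go right to moss.
      At moss: no left child.
      Visit moss.
      At moss: go right to fir.
        fir is a leaf — visit fir.
  Visit daisy.
  At daisy: go right to reed.
    At reed: no left child.
    Visit reed.
    At reed: go right to plum.
      plum is a leaf — visit plum.
Visit bay.
At bay: go right to hop.
  At hop: no left child.
  Visit hop.
  At hop: go right to cedar.
    At cedar: go left to sage.
      At sage: go left to pear.
        At pear: go left to teak.
          teak is a leaf — visit teak.
        Visit pear.
        At pear: go right to fern.
          fern is a leaf — visit fern.
      Visit sage.
      At sage: go right to lime.
        lime is a leaf — visit lime.
    Visit cedar.
    At cedar: go right to rose.
      At rose: go left to lily.
        lily is a leaf — visit lily.
      Visit rose.
      At rose: no right child.
Full in-order sequence: mint, moss, fir, daisy, reed, plum, bay, hop, teak, pear, fern, sage, lime, cedar, lily, rose.

fir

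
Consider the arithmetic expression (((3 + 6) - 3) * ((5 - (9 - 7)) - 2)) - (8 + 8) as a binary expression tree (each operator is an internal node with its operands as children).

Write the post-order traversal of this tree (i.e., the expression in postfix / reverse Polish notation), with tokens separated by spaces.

3 6 + 3 - 5 9 7 - - 2 - * 8 8 + -

Post-order on an expression tree gives postfix notation: for each operator, emit left operand, right operand, then the operator.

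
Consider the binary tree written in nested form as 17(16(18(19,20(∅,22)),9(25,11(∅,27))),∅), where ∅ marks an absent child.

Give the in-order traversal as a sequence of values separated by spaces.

In-order visits the left subtree, then the node, then the right subtree.
At 17: go left to 16.
  At 16: go left to 18.
    At 18: go left to 19.
      19 is a leaf — visit 19.
    Visit 18.
    At 18: go right to 20.
      At 20: no left child.
      Visit 20.
      At 20: go right to 22.
        22 is a leaf — visit 22.
  Visit 16.
  At 16: go right to 9.
    At 9: go left to 25.
      25 is a leaf — visit 25.
    Visit 9.
    At 9: go right to 11.
      At 11: no left child.
      Visit 11.
      At 11: go right to 27.
        27 is a leaf — visit 27.
Visit 17.
At 17: no right child.

19 18 20 22 16 25 9 11 27 17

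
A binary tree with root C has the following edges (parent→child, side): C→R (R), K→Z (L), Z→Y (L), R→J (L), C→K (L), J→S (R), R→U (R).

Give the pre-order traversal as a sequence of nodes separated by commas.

Pre-order visits the node, then its left subtree, then its right subtree.
Visit C.
At C: go left to K.
  Visit K.
  At K: go left to Z.
    Visit Z.
    At Z: go left to Y.
      Y is a leaf — visit Y.
    At Z: no right child.
  At K: no right child.
At C: go right to R.
  Visit R.
  At R: go left to J.
    Visit J.
    At J: no left child.
    At J: go right to S.
      S is a leaf — visit S.
  At R: go right to U.
    U is a leaf — visit U.

C, K, Z, Y, R, J, S, U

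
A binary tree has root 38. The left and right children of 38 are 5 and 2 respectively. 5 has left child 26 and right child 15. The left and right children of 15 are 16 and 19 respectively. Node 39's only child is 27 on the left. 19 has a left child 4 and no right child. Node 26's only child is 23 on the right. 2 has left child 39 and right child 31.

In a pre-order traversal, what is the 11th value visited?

27

Pre-order visits the node, then its left subtree, then its right subtree.
Visit 38.
At 38: go left to 5.
  Visit 5.
  At 5: go left to 26.
    Visit 26.
    At 26: no left child.
    At 26: go right to 23.
      23 is a leaf — visit 23.
  At 5: go right to 15.
    Visit 15.
    At 15: go left to 16.
      16 is a leaf — visit 16.
    At 15: go right to 19.
      Visit 19.
      At 19: go left to 4.
        4 is a leaf — visit 4.
      At 19: no right child.
At 38: go right to 2.
  Visit 2.
  At 2: go left to 39.
    Visit 39.
    At 39: go left to 27.
      27 is a leaf — visit 27.
    At 39: no right child.
  At 2: go right to 31.
    31 is a leaf — visit 31.
Full pre-order sequence: 38, 5, 26, 23, 15, 16, 19, 4, 2, 39, 27, 31.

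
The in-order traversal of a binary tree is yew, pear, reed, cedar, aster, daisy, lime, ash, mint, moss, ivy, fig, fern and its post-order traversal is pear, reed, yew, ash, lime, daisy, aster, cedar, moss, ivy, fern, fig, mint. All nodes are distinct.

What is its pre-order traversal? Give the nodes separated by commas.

mint, cedar, yew, reed, pear, aster, daisy, lime, ash, fig, ivy, moss, fern

The last element of post-order is the root; it splits in-order into left and right subtrees.
Root mint: left subtree has 8 nodes {yew, pear, reed, cedar, aster, daisy, lime, ash}, right has 4 {moss, ivy, fig, fern}.
  Root cedar: left subtree has 3 nodes {yew, pear, reed}, right has 4 {aster, daisy, lime, ash}.
    Root yew: left subtree has 0 nodes { }, right has 2 {pear, reed}.
      Root reed: left subtree has 1 node {pear}, right has 0 { }.
    Root aster: left subtree has 0 nodes { }, right has 3 {daisy, lime, ash}.
      Root daisy: left subtree has 0 nodes { }, right has 2 {lime, ash}.
        Root lime: left subtree has 0 nodes { }, right has 1 {ash}.
  Root fig: left subtree has 2 nodes {moss, ivy}, right has 1 {fern}.
    Root ivy: left subtree has 1 node {moss}, right has 0 { }.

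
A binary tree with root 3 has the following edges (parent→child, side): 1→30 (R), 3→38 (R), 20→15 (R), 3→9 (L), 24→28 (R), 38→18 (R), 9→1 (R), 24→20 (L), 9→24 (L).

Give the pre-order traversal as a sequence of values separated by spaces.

Pre-order visits the node, then its left subtree, then its right subtree.
Visit 3.
At 3: go left to 9.
  Visit 9.
  At 9: go left to 24.
    Visit 24.
    At 24: go left to 20.
      Visit 20.
      At 20: no left child.
      At 20: go right to 15.
        15 is a leaf — visit 15.
    At 24: go right to 28.
      28 is a leaf — visit 28.
  At 9: go right to 1.
    Visit 1.
    At 1: no left child.
    At 1: go right to 30.
      30 is a leaf — visit 30.
At 3: go right to 38.
  Visit 38.
  At 38: no left child.
  At 38: go right to 18.
    18 is a leaf — visit 18.

3 9 24 20 15 28 1 30 38 18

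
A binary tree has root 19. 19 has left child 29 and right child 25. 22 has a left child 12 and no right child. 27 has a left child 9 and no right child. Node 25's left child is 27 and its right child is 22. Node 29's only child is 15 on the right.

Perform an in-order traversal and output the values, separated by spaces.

In-order visits the left subtree, then the node, then the right subtree.
At 19: go left to 29.
  At 29: no left child.
  Visit 29.
  At 29: go right to 15.
    15 is a leaf — visit 15.
Visit 19.
At 19: go right to 25.
  At 25: go left to 27.
    At 27: go left to 9.
      9 is a leaf — visit 9.
    Visit 27.
    At 27: no right child.
  Visit 25.
  At 25: go right to 22.
    At 22: go left to 12.
      12 is a leaf — visit 12.
    Visit 22.
    At 22: no right child.

29 15 19 9 27 25 12 22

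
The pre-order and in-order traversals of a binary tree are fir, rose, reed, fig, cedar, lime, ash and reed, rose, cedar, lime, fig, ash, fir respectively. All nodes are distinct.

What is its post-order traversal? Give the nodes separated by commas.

reed, lime, cedar, ash, fig, rose, fir

The first element of pre-order is the root; it splits in-order into left and right subtrees.
Root fir: left subtree has 6 nodes {reed, rose, cedar, lime, fig, ash}, right has 0 { }.
  Root rose: left subtree has 1 node {reed}, right has 4 {cedar, lime, fig, ash}.
    Root fig: left subtree has 2 nodes {cedar, lime}, right has 1 {ash}.
      Root cedar: left subtree has 0 nodes { }, right has 1 {lime}.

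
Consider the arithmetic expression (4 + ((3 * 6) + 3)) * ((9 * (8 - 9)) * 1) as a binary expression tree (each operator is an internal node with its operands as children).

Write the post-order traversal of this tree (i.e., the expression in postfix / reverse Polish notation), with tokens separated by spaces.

Post-order on an expression tree gives postfix notation: for each operator, emit left operand, right operand, then the operator.

4 3 6 * 3 + + 9 8 9 - * 1 * *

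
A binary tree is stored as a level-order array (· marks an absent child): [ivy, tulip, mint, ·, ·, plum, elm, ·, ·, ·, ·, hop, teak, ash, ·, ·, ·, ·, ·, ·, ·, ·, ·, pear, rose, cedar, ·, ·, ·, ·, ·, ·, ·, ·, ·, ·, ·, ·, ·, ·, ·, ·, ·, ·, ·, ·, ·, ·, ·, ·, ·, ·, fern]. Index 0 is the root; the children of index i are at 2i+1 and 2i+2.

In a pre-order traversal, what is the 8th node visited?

teak

Pre-order visits the node, then its left subtree, then its right subtree.
Visit ivy.
At ivy: go left to tulip.
  tulip is a leaf — visit tulip.
At ivy: go right to mint.
  Visit mint.
  At mint: go left to plum.
    Visit plum.
    At plum: go left to hop.
      Visit hop.
      At hop: go left to pear.
        pear is a leaf — visit pear.
      At hop: go right to rose.
        rose is a leaf — visit rose.
    At plum: go right to teak.
      Visit teak.
      At teak: go left to cedar.
        Visit cedar.
        At cedar: no left child.
        At cedar: go right to fern.
          fern is a leaf — visit fern.
      At teak: no right child.
  At mint: go right to elm.
    Visit elm.
    At elm: go left to ash.
      ash is a leaf — visit ash.
    At elm: no right child.
Full pre-order sequence: ivy, tulip, mint, plum, hop, pear, rose, teak, cedar, fern, elm, ash.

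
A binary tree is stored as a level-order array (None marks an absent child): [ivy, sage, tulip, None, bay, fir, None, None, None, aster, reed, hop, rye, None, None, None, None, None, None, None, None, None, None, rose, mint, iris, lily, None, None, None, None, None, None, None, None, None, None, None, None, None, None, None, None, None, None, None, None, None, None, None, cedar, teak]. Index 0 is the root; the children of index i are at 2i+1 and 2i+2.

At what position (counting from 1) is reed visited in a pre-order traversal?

Pre-order visits the node, then its left subtree, then its right subtree.
Visit ivy.
At ivy: go left to sage.
  Visit sage.
  At sage: no left child.
  At sage: go right to bay.
    Visit bay.
    At bay: go left to aster.
      aster is a leaf — visit aster.
    At bay: go right to reed.
      reed is a leaf — visit reed.
At ivy: go right to tulip.
  Visit tulip.
  At tulip: go left to fir.
    Visit fir.
    At fir: go left to hop.
      Visit hop.
      At hop: go left to rose.
        rose is a leaf — visit rose.
      At hop: go right to mint.
        Visit mint.
        At mint: no left child.
        At mint: go right to cedar.
          cedar is a leaf — visit cedar.
    At fir: go right to rye.
      Visit rye.
      At rye: go left to iris.
        Visit iris.
        At iris: go left to teak.
          teak is a leaf — visit teak.
        At iris: no right child.
      At rye: go right to lily.
        lily is a leaf — visit lily.
  At tulip: no right child.
Full pre-order sequence: ivy, sage, bay, aster, reed, tulip, fir, hop, rose, mint, cedar, rye, iris, teak, lily.

5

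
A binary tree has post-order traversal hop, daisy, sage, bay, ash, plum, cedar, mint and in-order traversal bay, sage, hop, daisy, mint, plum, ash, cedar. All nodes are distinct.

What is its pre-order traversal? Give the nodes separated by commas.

mint, bay, sage, daisy, hop, cedar, plum, ash

The last element of post-order is the root; it splits in-order into left and right subtrees.
Root mint: left subtree has 4 nodes {bay, sage, hop, daisy}, right has 3 {plum, ash, cedar}.
  Root bay: left subtree has 0 nodes { }, right has 3 {sage, hop, daisy}.
    Root sage: left subtree has 0 nodes { }, right has 2 {hop, daisy}.
      Root daisy: left subtree has 1 node {hop}, right has 0 { }.
  Root cedar: left subtree has 2 nodes {plum, ash}, right has 0 { }.
    Root plum: left subtree has 0 nodes { }, right has 1 {ash}.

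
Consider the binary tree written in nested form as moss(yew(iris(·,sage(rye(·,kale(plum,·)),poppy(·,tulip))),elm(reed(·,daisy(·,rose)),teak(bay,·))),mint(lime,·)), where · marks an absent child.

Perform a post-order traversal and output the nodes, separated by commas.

plum, kale, rye, tulip, poppy, sage, iris, rose, daisy, reed, bay, teak, elm, yew, lime, mint, moss

Post-order visits the left subtree, then the right subtree, then the node.
At moss: go left to yew.
  At yew: go left to iris.
    At iris: no left child.
    At iris: go right to sage.
      At sage: go left to rye.
        At rye: no left child.
        At rye: go right to kale.
          At kale: go left to plum.
            plum is a leaf — visit plum.
          At kale: no right child.
          Visit kale.
        Visit rye.
      At sage: go right to poppy.
        At poppy: no left child.
        At poppy: go right to tulip.
          tulip is a leaf — visit tulip.
        Visit poppy.
      Visit sage.
    Visit iris.
  At yew: go right to elm.
    At elm: go left to reed.
      At reed: no left child.
      At reed: go right to daisy.
        At daisy: no left child.
        At daisy: go right to rose.
          rose is a leaf — visit rose.
        Visit daisy.
      Visit reed.
    At elm: go right to teak.
      At teak: go left to bay.
        bay is a leaf — visit bay.
      At teak: no right child.
      Visit teak.
    Visit elm.
  Visit yew.
At moss: go right to mint.
  At mint: go left to lime.
    lime is a leaf — visit lime.
  At mint: no right child.
  Visit mint.
Visit moss.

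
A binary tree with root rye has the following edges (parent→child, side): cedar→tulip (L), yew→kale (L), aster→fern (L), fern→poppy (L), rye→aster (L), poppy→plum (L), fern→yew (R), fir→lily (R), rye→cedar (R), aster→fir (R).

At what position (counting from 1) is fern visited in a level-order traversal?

4

Level-order visits nodes level by level from the root, left to right within each level.
Level 0: rye
Level 1: aster, cedar
Level 2: fern, fir, tulip
Level 3: poppy, yew, lily
Level 4: plum, kale
Full level-order sequence: rye, aster, cedar, fern, fir, tulip, poppy, yew, lily, plum, kale.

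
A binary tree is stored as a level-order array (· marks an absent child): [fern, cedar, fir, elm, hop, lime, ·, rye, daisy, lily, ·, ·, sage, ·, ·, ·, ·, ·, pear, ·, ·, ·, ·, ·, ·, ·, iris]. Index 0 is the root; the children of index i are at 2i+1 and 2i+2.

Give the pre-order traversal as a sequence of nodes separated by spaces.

Pre-order visits the node, then its left subtree, then its right subtree.
Visit fern.
At fern: go left to cedar.
  Visit cedar.
  At cedar: go left to elm.
    Visit elm.
    At elm: go left to rye.
      rye is a leaf — visit rye.
    At elm: go right to daisy.
      Visit daisy.
      At daisy: no left child.
      At daisy: go right to pear.
        pear is a leaf — visit pear.
  At cedar: go right to hop.
    Visit hop.
    At hop: go left to lily.
      lily is a leaf — visit lily.
    At hop: no right child.
At fern: go right to fir.
  Visit fir.
  At fir: go left to lime.
    Visit lime.
    At lime: no left child.
    At lime: go right to sage.
      Visit sage.
      At sage: no left child.
      At sage: go right to iris.
        iris is a leaf — visit iris.
  At fir: no right child.

fern cedar elm rye daisy pear hop lily fir lime sage iris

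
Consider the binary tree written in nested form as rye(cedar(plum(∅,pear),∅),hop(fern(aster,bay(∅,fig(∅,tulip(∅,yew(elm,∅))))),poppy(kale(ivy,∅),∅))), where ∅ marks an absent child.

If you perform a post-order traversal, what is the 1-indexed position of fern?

10

Post-order visits the left subtree, then the right subtree, then the node.
At rye: go left to cedar.
  At cedar: go left to plum.
    At plum: no left child.
    At plum: go right to pear.
      pear is a leaf — visit pear.
    Visit plum.
  At cedar: no right child.
  Visit cedar.
At rye: go right to hop.
  At hop: go left to fern.
    At fern: go left to aster.
      aster is a leaf — visit aster.
    At fern: go right to bay.
      At bay: no left child.
      At bay: go right to fig.
        At fig: no left child.
        At fig: go right to tulip.
          At tulip: no left child.
          At tulip: go right to yew.
            At yew: go left to elm.
              elm is a leaf — visit elm.
            At yew: no right child.
            Visit yew.
          Visit tulip.
        Visit fig.
      Visit bay.
    Visit fern.
  At hop: go right to poppy.
    At poppy: go left to kale.
      At kale: go left to ivy.
        ivy is a leaf — visit ivy.
      At kale: no right child.
      Visit kale.
    At poppy: no right child.
    Visit poppy.
  Visit hop.
Visit rye.
Full post-order sequence: pear, plum, cedar, aster, elm, yew, tulip, fig, bay, fern, ivy, kale, poppy, hop, rye.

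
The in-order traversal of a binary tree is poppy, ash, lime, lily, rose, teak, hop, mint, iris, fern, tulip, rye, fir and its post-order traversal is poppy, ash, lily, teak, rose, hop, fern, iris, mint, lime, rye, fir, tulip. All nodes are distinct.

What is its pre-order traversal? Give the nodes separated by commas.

The last element of post-order is the root; it splits in-order into left and right subtrees.
Root tulip: left subtree has 10 nodes {poppy, ash, lime, lily, rose, teak, hop, mint, iris, fern}, right has 2 {rye, fir}.
  Root lime: left subtree has 2 nodes {poppy, ash}, right has 7 {lily, rose, teak, hop, mint, iris, fern}.
    Root ash: left subtree has 1 node {poppy}, right has 0 { }.
    Root mint: left subtree has 4 nodes {lily, rose, teak, hop}, right has 2 {iris, fern}.
      Root hop: left subtree has 3 nodes {lily, rose, teak}, right has 0 { }.
        Root rose: left subtree has 1 node {lily}, right has 1 {teak}.
      Root iris: left subtree has 0 nodes { }, right has 1 {fern}.
  Root fir: left subtree has 1 node {rye}, right has 0 { }.

tulip, lime, ash, poppy, mint, hop, rose, lily, teak, iris, fern, fir, rye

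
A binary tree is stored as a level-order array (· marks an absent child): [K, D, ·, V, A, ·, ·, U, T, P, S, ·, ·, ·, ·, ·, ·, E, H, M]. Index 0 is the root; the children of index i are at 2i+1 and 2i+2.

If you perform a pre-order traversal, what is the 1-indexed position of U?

Pre-order visits the node, then its left subtree, then its right subtree.
Visit K.
At K: go left to D.
  Visit D.
  At D: go left to V.
    Visit V.
    At V: go left to U.
      U is a leaf — visit U.
    At V: go right to T.
      Visit T.
      At T: go left to E.
        E is a leaf — visit E.
      At T: go right to H.
        H is a leaf — visit H.
  At D: go right to A.
    Visit A.
    At A: go left to P.
      Visit P.
      At P: go left to M.
        M is a leaf — visit M.
      At P: no right child.
    At A: go right to S.
      S is a leaf — visit S.
At K: no right child.
Full pre-order sequence: K, D, V, U, T, E, H, A, P, M, S.

4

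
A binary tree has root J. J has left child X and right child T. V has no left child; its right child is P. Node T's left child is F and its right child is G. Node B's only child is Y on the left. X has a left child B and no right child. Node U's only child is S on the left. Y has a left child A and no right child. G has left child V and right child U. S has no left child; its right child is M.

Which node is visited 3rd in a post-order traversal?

Post-order visits the left subtree, then the right subtree, then the node.
At J: go left to X.
  At X: go left to B.
    At B: go left to Y.
      At Y: go left to A.
        A is a leaf — visit A.
      At Y: no right child.
      Visit Y.
    At B: no right child.
    Visit B.
  At X: no right child.
  Visit X.
At J: go right to T.
  At T: go left to F.
    F is a leaf — visit F.
  At T: go right to G.
    At G: go left to V.
      At V: no left child.
      At V: go right to P.
        P is a leaf — visit P.
      Visit V.
    At G: go right to U.
      At U: go left to S.
        At S: no left child.
        At S: go right to M.
          M is a leaf — visit M.
        Visit S.
      At U: no right child.
      Visit U.
    Visit G.
  Visit T.
Visit J.
Full post-order sequence: A, Y, B, X, F, P, V, M, S, U, G, T, J.

B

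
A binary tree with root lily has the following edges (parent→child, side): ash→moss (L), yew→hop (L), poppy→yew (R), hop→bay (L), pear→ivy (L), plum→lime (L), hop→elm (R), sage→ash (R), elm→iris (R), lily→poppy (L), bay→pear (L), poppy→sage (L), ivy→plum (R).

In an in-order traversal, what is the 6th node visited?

lime

In-order visits the left subtree, then the node, then the right subtree.
At lily: go left to poppy.
  At poppy: go left to sage.
    At sage: no left child.
    Visit sage.
    At sage: go right to ash.
      At ash: go left to moss.
        moss is a leaf — visit moss.
      Visit ash.
      At ash: no right child.
  Visit poppy.
  At poppy: go right to yew.
    At yew: go left to hop.
      At hop: go left to bay.
        At bay: go left to pear.
          At pear: go left to ivy.
            At ivy: no left child.
            Visit ivy.
            At ivy: go right to plum.
              At plum: go left to lime.
                lime is a leaf — visit lime.
              Visit plum.
              At plum: no right child.
          Visit pear.
          At pear: no right child.
        Visit bay.
        At bay: no right child.
      Visit hop.
      At hop: go right to elm.
        At elm: no left child.
        Visit elm.
        At elm: go right to iris.
          iris is a leaf — visit iris.
    Visit yew.
    At yew: no right child.
Visit lily.
At lily: no right child.
Full in-order sequence: sage, moss, ash, poppy, ivy, lime, plum, pear, bay, hop, elm, iris, yew, lily.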